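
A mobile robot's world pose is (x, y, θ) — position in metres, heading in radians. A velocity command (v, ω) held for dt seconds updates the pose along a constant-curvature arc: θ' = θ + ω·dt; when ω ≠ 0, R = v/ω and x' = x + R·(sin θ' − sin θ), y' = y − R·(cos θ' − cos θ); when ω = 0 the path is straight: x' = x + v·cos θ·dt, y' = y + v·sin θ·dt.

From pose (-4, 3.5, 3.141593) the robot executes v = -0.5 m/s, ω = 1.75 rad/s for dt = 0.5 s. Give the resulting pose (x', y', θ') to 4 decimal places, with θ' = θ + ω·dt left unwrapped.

(-3.7807, 3.6026, 4.0166)

θ' = 3.1416 + 1.75·0.5 = 4.0166
R = v/ω = -0.5/1.75 = -0.2857
x' = -4 + -0.2857·(sin 4.0166 − sin 3.1416) = -3.7807
y' = 3.5 − -0.2857·(cos 4.0166 − cos 3.1416) = 3.6026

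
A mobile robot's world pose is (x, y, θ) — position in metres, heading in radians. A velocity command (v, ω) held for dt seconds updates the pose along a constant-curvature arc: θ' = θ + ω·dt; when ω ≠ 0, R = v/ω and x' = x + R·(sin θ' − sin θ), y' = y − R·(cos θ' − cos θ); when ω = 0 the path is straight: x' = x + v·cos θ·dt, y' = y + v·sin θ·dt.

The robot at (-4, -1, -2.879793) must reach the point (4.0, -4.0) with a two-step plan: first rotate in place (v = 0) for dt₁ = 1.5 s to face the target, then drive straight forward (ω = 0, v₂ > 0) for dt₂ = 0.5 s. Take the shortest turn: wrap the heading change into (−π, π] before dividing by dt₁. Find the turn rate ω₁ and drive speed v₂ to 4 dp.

ω₁ = 1.6807, v₂ = 17.0880

heading to target = atan2(-4−-1, 4−-4) = -0.3588
Δθ = wrap(-0.3588 − -2.8798) = 2.5210; ω₁ = Δθ/dt₁ = 1.6807
distance = √((4−-4)² + (-4−-1)²) = 8.5440; v₂ = distance/dt₂ = 17.0880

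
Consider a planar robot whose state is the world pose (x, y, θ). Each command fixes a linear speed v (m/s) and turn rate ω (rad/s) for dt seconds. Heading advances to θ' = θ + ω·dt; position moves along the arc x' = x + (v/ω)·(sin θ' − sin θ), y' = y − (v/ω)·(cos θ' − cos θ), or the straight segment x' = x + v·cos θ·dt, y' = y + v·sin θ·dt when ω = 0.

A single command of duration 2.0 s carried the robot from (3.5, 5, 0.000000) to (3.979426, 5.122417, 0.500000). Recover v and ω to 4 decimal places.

Δθ = 0.500000 − 0.000000 = 0.500000
ω = Δθ/dt = 0.500000/2.0 = 0.2500
R = Δx/(sin θ' − sin θ) = 1.0000
v = R·ω = 1.0000·0.2500 = 0.2500

v = 0.2500, ω = 0.2500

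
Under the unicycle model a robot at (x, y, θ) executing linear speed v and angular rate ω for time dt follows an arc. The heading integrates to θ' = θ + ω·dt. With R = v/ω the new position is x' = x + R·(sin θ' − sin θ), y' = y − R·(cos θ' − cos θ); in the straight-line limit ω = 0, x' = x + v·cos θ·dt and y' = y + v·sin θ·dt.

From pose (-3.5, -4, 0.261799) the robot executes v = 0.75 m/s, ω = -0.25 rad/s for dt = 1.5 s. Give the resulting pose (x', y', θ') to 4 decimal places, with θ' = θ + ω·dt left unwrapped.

θ' = 0.2618 + -0.25·1.5 = -0.1132
R = v/ω = 0.75/-0.25 = -3.0000
x' = -3.5 + -3.0000·(sin -0.1132 − sin 0.2618) = -2.3847
y' = -4 − -3.0000·(cos -0.1132 − cos 0.2618) = -3.9170

(-2.3847, -3.9170, -0.1132)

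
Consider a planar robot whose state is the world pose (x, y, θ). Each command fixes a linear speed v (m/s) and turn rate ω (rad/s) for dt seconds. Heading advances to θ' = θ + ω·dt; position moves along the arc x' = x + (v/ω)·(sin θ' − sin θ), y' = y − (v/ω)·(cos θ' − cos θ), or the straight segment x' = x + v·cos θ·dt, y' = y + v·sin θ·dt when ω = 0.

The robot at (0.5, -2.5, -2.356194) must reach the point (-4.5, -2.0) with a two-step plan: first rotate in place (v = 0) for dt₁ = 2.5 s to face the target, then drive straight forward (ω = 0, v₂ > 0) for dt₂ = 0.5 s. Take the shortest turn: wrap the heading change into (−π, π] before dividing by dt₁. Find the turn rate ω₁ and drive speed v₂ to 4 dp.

heading to target = atan2(-2−-2.5, -4.5−0.5) = 3.0419
Δθ = wrap(3.0419 − -2.3562) = -0.8851; ω₁ = Δθ/dt₁ = -0.3540
distance = √((-4.5−0.5)² + (-2−-2.5)²) = 5.0249; v₂ = distance/dt₂ = 10.0499

ω₁ = -0.3540, v₂ = 10.0499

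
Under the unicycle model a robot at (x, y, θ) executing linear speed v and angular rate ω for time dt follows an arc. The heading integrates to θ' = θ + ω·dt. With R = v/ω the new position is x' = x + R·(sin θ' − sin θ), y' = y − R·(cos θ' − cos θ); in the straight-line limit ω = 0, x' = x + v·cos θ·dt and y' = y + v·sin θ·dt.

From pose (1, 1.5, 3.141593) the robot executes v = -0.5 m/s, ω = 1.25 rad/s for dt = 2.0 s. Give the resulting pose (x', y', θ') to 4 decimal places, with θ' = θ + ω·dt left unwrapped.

θ' = 3.1416 + 1.25·2.0 = 5.6416
R = v/ω = -0.5/1.25 = -0.4000
x' = 1 + -0.4000·(sin 5.6416 − sin 3.1416) = 1.2394
y' = 1.5 − -0.4000·(cos 5.6416 − cos 3.1416) = 2.2205

(1.2394, 2.2205, 5.6416)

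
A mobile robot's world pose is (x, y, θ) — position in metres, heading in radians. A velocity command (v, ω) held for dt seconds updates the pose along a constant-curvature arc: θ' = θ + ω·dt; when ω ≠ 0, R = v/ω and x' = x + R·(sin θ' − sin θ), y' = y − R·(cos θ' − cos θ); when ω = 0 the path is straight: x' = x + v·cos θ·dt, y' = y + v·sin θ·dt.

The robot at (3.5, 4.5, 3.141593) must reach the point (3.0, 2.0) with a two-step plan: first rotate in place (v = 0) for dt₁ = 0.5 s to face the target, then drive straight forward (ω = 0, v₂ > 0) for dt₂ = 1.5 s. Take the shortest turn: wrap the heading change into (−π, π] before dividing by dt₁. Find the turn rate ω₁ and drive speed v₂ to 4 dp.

heading to target = atan2(2−4.5, 3−3.5) = -1.7682
Δθ = wrap(-1.7682 − 3.1416) = 1.3734; ω₁ = Δθ/dt₁ = 2.7468
distance = √((3−3.5)² + (2−4.5)²) = 2.5495; v₂ = distance/dt₂ = 1.6997

ω₁ = 2.7468, v₂ = 1.6997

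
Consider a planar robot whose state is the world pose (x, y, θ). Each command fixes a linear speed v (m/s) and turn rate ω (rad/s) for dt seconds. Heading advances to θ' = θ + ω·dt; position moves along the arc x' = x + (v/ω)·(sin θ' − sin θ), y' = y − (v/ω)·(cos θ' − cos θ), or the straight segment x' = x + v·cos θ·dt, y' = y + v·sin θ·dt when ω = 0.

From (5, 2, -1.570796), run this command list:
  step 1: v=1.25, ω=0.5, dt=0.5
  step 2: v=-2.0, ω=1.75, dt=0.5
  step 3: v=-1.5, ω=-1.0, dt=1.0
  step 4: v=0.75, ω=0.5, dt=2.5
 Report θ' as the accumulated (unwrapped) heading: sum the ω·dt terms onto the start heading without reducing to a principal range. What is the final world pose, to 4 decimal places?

step 1: θ'=-1.3208 (R=2.5000) → pose (5.0777, 1.3815, -1.3208)
step 2: θ'=-0.4458 (R=-1.1429) → pose (4.4632, 2.1299, -0.4458)
step 3: θ'=-1.4458 (R=1.5000) → pose (3.6216, 3.2963, -1.4458)
step 4: θ'=-0.1958 (R=1.5000) → pose (4.8181, 2.0120, -0.1958)

(4.8181, 2.0120, -0.1958)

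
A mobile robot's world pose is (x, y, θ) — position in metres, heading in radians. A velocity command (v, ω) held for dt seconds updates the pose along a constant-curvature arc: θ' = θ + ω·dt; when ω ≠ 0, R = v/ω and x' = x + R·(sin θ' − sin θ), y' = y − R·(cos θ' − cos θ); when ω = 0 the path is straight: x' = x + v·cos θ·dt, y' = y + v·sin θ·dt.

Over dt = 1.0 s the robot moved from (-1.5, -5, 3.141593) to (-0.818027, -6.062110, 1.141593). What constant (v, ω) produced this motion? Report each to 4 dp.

v = -1.5000, ω = -2.0000

Δθ = 1.141593 − 3.141593 = -2.000000
ω = Δθ/dt = -2.000000/1.0 = -2.0000
R = −Δy/(cos θ' − cos θ) = 0.7500
v = R·ω = 0.7500·-2.0000 = -1.5000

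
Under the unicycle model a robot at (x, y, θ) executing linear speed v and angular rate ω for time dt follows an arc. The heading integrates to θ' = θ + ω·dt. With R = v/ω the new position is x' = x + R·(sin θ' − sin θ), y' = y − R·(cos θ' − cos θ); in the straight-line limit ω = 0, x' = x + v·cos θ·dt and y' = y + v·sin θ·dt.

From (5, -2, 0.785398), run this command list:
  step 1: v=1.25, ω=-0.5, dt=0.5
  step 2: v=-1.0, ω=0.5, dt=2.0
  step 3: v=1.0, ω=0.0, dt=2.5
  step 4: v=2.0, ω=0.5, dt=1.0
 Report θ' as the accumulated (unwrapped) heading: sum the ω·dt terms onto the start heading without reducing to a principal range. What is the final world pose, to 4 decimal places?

(4.1809, 1.1653, 2.0354)

step 1: θ'=0.5354 (R=-2.5000) → pose (5.4923, -1.6176, 0.5354)
step 2: θ'=1.5354 (R=-2.0000) → pose (4.5139, -3.2670, 1.5354)
step 3: θ'=1.5354 (straight) → pose (4.6024, -0.7685, 1.5354)
step 4: θ'=2.0354 (R=4.0000) → pose (4.1809, 1.1653, 2.0354)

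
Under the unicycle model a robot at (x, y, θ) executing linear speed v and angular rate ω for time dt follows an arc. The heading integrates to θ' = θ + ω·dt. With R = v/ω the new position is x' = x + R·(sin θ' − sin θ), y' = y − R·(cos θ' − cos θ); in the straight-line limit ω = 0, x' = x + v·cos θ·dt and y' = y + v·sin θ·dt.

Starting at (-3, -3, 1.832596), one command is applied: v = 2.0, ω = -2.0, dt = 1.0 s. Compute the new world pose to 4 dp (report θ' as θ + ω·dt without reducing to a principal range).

θ' = 1.8326 + -2.0·1.0 = -0.1674
R = v/ω = 2.0/-2.0 = -1.0000
x' = -3 + -1.0000·(sin -0.1674 − sin 1.8326) = -1.8675
y' = -3 − -1.0000·(cos -0.1674 − cos 1.8326) = -1.7552

(-1.8675, -1.7552, -0.1674)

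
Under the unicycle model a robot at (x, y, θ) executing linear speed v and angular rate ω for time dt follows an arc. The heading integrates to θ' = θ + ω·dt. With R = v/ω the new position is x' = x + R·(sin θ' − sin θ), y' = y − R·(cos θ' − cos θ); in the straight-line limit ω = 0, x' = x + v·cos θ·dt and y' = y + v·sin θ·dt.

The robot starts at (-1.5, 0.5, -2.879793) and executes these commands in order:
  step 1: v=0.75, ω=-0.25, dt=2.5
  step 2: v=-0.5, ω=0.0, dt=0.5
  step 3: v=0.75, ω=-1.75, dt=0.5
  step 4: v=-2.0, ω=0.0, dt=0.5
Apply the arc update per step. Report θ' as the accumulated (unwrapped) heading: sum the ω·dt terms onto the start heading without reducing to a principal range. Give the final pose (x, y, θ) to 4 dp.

step 1: θ'=-3.5048 (R=-3.0000) → pose (-3.3423, 0.5935, -3.5048)
step 2: θ'=-3.5048 (straight) → pose (-3.1086, 0.5047, -3.5048)
step 3: θ'=-4.3798 (R=-0.4286) → pose (-3.3614, 0.7654, -4.3798)
step 4: θ'=-4.3798 (straight) → pose (-3.0349, -0.1798, -4.3798)

(-3.0349, -0.1798, -4.3798)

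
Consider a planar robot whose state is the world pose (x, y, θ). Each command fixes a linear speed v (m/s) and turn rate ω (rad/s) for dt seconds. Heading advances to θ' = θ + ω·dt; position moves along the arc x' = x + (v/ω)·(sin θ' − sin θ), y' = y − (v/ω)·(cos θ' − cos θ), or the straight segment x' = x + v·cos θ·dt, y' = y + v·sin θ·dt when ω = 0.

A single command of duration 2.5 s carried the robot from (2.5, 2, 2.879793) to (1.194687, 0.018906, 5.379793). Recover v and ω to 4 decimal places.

Δθ = 5.379793 − 2.879793 = 2.500000
ω = Δθ/dt = 2.500000/2.5 = 1.0000
R = −Δy/(cos θ' − cos θ) = 1.2500
v = R·ω = 1.2500·1.0000 = 1.2500

v = 1.2500, ω = 1.0000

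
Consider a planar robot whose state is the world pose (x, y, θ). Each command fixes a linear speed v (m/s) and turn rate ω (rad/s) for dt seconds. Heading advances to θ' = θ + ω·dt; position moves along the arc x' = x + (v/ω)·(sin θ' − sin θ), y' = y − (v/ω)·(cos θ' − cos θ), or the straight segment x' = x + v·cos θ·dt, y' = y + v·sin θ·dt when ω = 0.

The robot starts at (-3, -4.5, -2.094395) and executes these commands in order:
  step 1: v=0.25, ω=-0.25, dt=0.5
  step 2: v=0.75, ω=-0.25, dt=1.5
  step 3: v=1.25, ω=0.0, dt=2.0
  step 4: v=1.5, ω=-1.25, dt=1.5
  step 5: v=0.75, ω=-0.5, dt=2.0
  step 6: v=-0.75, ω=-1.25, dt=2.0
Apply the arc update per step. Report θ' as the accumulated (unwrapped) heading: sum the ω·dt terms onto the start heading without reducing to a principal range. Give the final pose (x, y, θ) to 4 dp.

(-8.4896, -4.0463, -7.9694)

step 1: θ'=-2.2194 (R=-1.0000) → pose (-3.0691, -4.6041, -2.2194)
step 2: θ'=-2.5944 (R=-3.0000) → pose (-3.8990, -5.3538, -2.5944)
step 3: θ'=-2.5944 (straight) → pose (-6.0340, -6.6546, -2.5944)
step 4: θ'=-4.4694 (R=-1.2000) → pose (-7.8231, -5.9185, -4.4694)
step 5: θ'=-5.4694 (R=-1.5000) → pose (-7.4575, -4.5275, -5.4694)
step 6: θ'=-7.9694 (R=0.6000) → pose (-8.4896, -4.0463, -7.9694)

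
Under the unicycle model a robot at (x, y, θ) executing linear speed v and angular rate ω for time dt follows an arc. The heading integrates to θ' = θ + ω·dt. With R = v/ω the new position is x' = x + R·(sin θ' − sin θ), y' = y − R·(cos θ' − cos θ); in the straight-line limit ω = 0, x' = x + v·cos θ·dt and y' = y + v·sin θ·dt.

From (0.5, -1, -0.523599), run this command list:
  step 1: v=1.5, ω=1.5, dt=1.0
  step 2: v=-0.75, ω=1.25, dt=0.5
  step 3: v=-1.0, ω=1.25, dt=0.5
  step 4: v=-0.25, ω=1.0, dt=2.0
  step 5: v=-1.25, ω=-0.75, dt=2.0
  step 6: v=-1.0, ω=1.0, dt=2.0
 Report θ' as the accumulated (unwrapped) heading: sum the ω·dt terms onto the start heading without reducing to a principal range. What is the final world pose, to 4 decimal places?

(5.8598, 0.1997, 4.7264)

step 1: θ'=0.9764 (R=1.0000) → pose (1.8285, -0.6940, 0.9764)
step 2: θ'=1.6014 (R=-0.6000) → pose (1.7259, -1.0483, 1.6014)
step 3: θ'=2.2264 (R=-0.8000) → pose (1.8913, -1.5116, 2.2264)
step 4: θ'=4.2264 (R=-0.2500) → pose (2.3106, -1.4759, 4.2264)
step 5: θ'=2.7264 (R=1.6667) → pose (4.4565, -0.7293, 2.7264)
step 6: θ'=4.7264 (R=-1.0000) → pose (5.8598, 0.1997, 4.7264)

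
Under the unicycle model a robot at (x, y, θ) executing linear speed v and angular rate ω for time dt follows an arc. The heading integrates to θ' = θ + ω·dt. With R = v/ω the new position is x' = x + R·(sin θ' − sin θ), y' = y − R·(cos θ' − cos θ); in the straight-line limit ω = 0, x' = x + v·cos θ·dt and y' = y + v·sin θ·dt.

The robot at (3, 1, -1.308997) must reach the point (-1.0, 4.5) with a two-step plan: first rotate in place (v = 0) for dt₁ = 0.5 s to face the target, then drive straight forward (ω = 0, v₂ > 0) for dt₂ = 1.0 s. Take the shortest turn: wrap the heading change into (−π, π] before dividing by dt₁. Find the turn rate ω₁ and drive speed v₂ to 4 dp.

heading to target = atan2(4.5−1, -1−3) = 2.4228
Δθ = wrap(2.4228 − -1.3090) = -2.5514; ω₁ = Δθ/dt₁ = -5.1029
distance = √((-1−3)² + (4.5−1)²) = 5.3151; v₂ = distance/dt₂ = 5.3151

ω₁ = -5.1029, v₂ = 5.3151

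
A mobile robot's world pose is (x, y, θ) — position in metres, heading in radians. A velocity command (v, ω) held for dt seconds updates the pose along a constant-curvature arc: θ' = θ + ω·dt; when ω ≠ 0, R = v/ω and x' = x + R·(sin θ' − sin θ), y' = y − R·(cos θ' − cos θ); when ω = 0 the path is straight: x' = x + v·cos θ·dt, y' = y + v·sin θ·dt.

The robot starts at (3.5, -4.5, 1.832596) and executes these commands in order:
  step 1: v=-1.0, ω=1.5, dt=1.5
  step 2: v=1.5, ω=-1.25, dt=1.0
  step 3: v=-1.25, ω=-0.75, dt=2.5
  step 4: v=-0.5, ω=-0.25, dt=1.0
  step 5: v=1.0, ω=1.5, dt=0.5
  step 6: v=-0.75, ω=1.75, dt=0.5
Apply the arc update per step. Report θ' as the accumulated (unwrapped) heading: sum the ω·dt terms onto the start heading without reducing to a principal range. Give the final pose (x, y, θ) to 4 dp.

(4.2134, -7.9852, 2.3326)

step 1: θ'=4.0826 (R=-0.6667) → pose (4.6827, -4.7201, 4.0826)
step 2: θ'=2.8326 (R=-1.2000) → pose (3.3480, -5.1565, 2.8326)
step 3: θ'=0.9576 (R=1.6667) → pose (4.2042, -7.7034, 0.9576)
step 4: θ'=0.7076 (R=2.0000) → pose (3.8686, -8.0723, 0.7076)
step 5: θ'=1.4576 (R=0.6667) → pose (4.0977, -7.6409, 1.4576)
step 6: θ'=2.3326 (R=-0.4286) → pose (4.2134, -7.9852, 2.3326)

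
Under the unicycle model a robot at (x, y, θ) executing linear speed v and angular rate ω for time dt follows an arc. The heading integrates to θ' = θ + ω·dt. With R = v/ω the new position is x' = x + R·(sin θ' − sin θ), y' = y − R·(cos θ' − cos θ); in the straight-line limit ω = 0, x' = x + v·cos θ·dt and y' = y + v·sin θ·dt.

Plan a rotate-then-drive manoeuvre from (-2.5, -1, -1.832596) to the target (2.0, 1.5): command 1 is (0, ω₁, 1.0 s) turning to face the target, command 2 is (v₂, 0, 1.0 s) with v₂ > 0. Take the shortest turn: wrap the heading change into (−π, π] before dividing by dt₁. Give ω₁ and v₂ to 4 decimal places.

heading to target = atan2(1.5−-1, 2−-2.5) = 0.5071
Δθ = wrap(0.5071 − -1.8326) = 2.3397; ω₁ = Δθ/dt₁ = 2.3397
distance = √((2−-2.5)² + (1.5−-1)²) = 5.1478; v₂ = distance/dt₂ = 5.1478

ω₁ = 2.3397, v₂ = 5.1478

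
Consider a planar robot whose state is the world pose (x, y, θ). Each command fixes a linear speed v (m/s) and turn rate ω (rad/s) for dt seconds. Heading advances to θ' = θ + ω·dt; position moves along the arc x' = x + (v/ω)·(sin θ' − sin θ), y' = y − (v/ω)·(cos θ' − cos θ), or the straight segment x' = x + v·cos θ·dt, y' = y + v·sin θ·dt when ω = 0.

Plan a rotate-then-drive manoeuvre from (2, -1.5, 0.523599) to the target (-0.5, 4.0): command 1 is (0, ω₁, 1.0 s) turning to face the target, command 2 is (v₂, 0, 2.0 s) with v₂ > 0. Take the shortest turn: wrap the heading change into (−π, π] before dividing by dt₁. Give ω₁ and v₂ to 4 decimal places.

heading to target = atan2(4−-1.5, -0.5−2) = 1.9974
Δθ = wrap(1.9974 − 0.5236) = 1.4738; ω₁ = Δθ/dt₁ = 1.4738
distance = √((-0.5−2)² + (4−-1.5)²) = 6.0415; v₂ = distance/dt₂ = 3.0208

ω₁ = 1.4738, v₂ = 3.0208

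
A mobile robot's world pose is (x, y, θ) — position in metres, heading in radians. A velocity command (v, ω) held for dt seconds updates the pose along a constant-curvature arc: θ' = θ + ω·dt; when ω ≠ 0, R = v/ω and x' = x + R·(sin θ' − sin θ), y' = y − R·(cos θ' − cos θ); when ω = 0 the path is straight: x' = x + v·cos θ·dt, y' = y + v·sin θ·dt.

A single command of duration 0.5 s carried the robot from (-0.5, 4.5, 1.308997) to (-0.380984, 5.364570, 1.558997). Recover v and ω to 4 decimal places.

v = 1.7500, ω = 0.5000

Δθ = 1.558997 − 1.308997 = 0.250000
ω = Δθ/dt = 0.250000/0.5 = 0.5000
R = −Δy/(cos θ' − cos θ) = 3.5000
v = R·ω = 3.5000·0.5000 = 1.7500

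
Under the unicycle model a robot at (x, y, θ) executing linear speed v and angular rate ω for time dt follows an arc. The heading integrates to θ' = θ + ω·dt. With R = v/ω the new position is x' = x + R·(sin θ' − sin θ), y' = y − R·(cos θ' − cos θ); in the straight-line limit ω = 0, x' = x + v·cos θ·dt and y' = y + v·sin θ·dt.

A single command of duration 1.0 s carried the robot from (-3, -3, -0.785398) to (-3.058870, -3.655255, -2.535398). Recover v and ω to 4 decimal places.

v = 0.7500, ω = -1.7500

Δθ = -2.535398 − -0.785398 = -1.750000
ω = Δθ/dt = -1.750000/1.0 = -1.7500
R = −Δy/(cos θ' − cos θ) = -0.4286
v = R·ω = -0.4286·-1.7500 = 0.7500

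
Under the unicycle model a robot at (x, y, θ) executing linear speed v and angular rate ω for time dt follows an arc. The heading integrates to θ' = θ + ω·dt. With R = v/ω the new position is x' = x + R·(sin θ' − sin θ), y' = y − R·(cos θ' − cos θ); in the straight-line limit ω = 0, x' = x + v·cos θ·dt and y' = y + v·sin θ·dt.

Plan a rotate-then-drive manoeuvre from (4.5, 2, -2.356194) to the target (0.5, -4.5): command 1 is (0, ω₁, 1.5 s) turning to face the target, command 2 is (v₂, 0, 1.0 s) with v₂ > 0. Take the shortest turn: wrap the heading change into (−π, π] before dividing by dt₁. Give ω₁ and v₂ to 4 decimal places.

ω₁ = 0.1558, v₂ = 7.6322

heading to target = atan2(-4.5−2, 0.5−4.5) = -2.1225
Δθ = wrap(-2.1225 − -2.3562) = 0.2337; ω₁ = Δθ/dt₁ = 0.1558
distance = √((0.5−4.5)² + (-4.5−2)²) = 7.6322; v₂ = distance/dt₂ = 7.6322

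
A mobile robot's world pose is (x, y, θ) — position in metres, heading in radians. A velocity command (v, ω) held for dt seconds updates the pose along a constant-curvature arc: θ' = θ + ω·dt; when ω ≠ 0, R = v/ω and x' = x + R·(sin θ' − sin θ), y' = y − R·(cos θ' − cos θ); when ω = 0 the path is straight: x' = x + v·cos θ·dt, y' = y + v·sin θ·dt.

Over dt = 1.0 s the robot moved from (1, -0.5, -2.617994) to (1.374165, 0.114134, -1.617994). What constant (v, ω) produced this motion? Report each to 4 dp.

v = -0.7500, ω = 1.0000

Δθ = -1.617994 − -2.617994 = 1.000000
ω = Δθ/dt = 1.000000/1.0 = 1.0000
R = −Δy/(cos θ' − cos θ) = -0.7500
v = R·ω = -0.7500·1.0000 = -0.7500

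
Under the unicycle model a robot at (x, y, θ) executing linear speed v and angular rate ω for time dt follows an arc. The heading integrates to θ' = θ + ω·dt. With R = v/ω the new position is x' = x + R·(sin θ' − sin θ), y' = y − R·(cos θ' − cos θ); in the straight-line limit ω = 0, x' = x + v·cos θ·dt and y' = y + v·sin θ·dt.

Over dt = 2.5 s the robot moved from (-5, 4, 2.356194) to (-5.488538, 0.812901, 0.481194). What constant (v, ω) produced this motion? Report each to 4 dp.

v = -1.5000, ω = -0.7500

Δθ = 0.481194 − 2.356194 = -1.875000
ω = Δθ/dt = -1.875000/2.5 = -0.7500
R = −Δy/(cos θ' − cos θ) = 2.0000
v = R·ω = 2.0000·-0.7500 = -1.5000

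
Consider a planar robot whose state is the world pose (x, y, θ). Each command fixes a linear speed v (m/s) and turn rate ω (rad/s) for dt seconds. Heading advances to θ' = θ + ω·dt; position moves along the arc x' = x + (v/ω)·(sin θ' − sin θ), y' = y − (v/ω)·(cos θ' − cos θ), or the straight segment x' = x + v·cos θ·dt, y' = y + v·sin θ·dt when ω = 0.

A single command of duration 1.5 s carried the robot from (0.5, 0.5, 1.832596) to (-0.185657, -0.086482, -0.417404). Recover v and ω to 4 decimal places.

v = -0.7500, ω = -1.5000

Δθ = -0.417404 − 1.832596 = -2.250000
ω = Δθ/dt = -2.250000/1.5 = -1.5000
R = Δx/(sin θ' − sin θ) = 0.5000
v = R·ω = 0.5000·-1.5000 = -0.7500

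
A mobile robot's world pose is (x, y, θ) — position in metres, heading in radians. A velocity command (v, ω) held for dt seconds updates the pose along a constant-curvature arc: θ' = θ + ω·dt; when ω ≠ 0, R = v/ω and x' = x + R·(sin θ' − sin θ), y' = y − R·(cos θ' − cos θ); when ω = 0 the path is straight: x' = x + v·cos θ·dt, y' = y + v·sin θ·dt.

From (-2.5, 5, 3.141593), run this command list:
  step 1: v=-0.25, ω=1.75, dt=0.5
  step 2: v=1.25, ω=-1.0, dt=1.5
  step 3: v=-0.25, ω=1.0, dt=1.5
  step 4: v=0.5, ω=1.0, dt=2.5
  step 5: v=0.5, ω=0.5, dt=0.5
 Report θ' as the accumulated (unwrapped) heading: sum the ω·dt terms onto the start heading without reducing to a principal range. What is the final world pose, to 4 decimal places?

(-3.0101, 4.1618, 6.7666)

step 1: θ'=4.0166 (R=-0.1429) → pose (-2.3904, 5.0513, 4.0166)
step 2: θ'=2.5166 (R=-1.2500) → pose (-4.0812, 4.8388, 2.5166)
step 3: θ'=4.0166 (R=-0.2500) → pose (-3.7430, 4.8813, 4.0166)
step 4: θ'=6.5166 (R=0.5000) → pose (-3.2436, 4.0744, 6.5166)
step 5: θ'=6.7666 (R=1.0000) → pose (-3.0101, 4.1618, 6.7666)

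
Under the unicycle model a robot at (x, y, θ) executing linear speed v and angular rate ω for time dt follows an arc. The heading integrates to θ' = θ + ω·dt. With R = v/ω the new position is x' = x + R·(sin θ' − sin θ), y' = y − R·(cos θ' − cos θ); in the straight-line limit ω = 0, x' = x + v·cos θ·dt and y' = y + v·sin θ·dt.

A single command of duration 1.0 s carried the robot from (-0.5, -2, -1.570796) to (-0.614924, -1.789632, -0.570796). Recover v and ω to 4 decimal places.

v = -0.2500, ω = 1.0000

Δθ = -0.570796 − -1.570796 = 1.000000
ω = Δθ/dt = 1.000000/1.0 = 1.0000
R = −Δy/(cos θ' − cos θ) = -0.2500
v = R·ω = -0.2500·1.0000 = -0.2500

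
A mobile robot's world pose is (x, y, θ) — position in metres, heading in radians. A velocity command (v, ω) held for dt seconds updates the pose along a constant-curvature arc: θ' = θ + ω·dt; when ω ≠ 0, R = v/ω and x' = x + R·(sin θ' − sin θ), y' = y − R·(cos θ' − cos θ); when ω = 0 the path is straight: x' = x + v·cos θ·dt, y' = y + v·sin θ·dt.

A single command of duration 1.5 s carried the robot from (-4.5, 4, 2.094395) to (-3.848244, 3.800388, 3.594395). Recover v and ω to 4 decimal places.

v = -0.5000, ω = 1.0000

Δθ = 3.594395 − 2.094395 = 1.500000
ω = Δθ/dt = 1.500000/1.5 = 1.0000
R = Δx/(sin θ' − sin θ) = -0.5000
v = R·ω = -0.5000·1.0000 = -0.5000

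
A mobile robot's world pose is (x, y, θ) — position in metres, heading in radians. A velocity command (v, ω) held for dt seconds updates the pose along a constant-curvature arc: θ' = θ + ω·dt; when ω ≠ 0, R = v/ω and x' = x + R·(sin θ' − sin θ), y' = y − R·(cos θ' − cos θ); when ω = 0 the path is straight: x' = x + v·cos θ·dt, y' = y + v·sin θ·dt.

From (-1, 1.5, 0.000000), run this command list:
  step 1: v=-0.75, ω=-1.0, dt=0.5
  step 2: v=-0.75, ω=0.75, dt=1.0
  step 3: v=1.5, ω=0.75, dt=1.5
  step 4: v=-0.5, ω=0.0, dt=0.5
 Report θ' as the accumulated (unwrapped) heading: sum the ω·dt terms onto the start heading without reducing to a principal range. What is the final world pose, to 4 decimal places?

step 1: θ'=-0.5000 (R=0.7500) → pose (-1.3596, 1.5918, -0.5000)
step 2: θ'=0.2500 (R=-1.0000) → pose (-2.0864, 1.6831, 0.2500)
step 3: θ'=1.3750 (R=2.0000) → pose (-0.6194, 3.2319, 1.3750)
step 4: θ'=1.3750 (straight) → pose (-0.6681, 2.9866, 1.3750)

(-0.6681, 2.9866, 1.3750)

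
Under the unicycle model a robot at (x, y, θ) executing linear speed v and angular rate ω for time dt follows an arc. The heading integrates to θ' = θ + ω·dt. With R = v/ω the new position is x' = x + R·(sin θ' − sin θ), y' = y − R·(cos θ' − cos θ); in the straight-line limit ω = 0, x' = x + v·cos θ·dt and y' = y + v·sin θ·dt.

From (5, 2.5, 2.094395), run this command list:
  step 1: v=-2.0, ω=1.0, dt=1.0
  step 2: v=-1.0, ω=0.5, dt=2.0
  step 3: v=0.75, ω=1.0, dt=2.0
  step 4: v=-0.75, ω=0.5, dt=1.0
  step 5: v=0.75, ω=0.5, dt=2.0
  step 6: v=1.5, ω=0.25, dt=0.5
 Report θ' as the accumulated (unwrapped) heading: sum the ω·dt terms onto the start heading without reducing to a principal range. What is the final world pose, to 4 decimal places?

(9.2290, 2.9025, 7.7194)

step 1: θ'=3.0944 (R=-2.0000) → pose (6.6377, 1.5022, 3.0944)
step 2: θ'=4.0944 (R=-2.0000) → pose (8.3621, 2.3412, 4.0944)
step 3: θ'=6.0944 (R=0.7500) → pose (8.8327, 1.1700, 6.0944)
step 4: θ'=6.5944 (R=-1.5000) → pose (8.0918, 1.1246, 6.5944)
step 5: θ'=7.5944 (R=1.5000) → pose (9.0823, 2.1675, 7.5944)
step 6: θ'=7.7194 (R=6.0000) → pose (9.2290, 2.9025, 7.7194)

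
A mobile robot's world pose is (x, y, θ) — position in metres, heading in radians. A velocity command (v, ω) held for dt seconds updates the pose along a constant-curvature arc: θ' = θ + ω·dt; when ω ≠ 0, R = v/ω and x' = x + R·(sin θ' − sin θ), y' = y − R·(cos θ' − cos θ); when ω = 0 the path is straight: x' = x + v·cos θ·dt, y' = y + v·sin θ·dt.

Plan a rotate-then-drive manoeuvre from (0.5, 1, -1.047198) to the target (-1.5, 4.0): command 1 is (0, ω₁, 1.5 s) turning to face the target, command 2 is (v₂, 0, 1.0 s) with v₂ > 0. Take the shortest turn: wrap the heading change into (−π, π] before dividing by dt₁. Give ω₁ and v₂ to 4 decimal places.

heading to target = atan2(4−1, -1.5−0.5) = 2.1588
Δθ = wrap(2.1588 − -1.0472) = -3.0772; ω₁ = Δθ/dt₁ = -2.0515
distance = √((-1.5−0.5)² + (4−1)²) = 3.6056; v₂ = distance/dt₂ = 3.6056

ω₁ = -2.0515, v₂ = 3.6056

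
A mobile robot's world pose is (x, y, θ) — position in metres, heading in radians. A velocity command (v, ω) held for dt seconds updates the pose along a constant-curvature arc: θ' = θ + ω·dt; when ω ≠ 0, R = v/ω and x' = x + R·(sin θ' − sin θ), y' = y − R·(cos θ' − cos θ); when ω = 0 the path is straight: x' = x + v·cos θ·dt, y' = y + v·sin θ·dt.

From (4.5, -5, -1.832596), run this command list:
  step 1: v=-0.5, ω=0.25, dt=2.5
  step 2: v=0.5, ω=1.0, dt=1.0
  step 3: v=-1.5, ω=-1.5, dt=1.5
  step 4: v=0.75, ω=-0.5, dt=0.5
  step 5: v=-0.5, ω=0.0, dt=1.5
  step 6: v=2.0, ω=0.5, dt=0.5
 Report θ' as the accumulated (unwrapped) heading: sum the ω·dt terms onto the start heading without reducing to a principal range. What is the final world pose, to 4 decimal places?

(3.8940, -2.7418, -2.4576)

step 1: θ'=-1.2076 (R=-2.0000) → pose (4.4377, -3.7718, -1.2076)
step 2: θ'=-0.2076 (R=0.5000) → pose (4.8020, -4.0835, -0.2076)
step 3: θ'=-2.4576 (R=1.0000) → pose (4.3762, -2.3299, -2.4576)
step 4: θ'=-2.7076 (R=-1.5000) → pose (4.0591, -2.5282, -2.7076)
step 5: θ'=-2.7076 (straight) → pose (4.7396, -2.2129, -2.7076)
step 6: θ'=-2.4576 (R=4.0000) → pose (3.8940, -2.7418, -2.4576)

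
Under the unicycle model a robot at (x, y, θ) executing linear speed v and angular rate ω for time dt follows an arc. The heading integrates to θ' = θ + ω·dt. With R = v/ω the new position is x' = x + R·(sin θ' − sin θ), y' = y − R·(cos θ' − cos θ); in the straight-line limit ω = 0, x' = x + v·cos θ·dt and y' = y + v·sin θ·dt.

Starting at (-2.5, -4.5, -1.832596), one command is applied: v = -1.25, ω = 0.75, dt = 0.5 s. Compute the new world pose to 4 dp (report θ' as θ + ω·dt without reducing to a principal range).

θ' = -1.8326 + 0.75·0.5 = -1.4576
R = v/ω = -1.25/0.75 = -1.6667
x' = -2.5 + -1.6667·(sin -1.4576 − sin -1.8326) = -2.4539
y' = -4.5 − -1.6667·(cos -1.4576 − cos -1.8326) = -3.8804

(-2.4539, -3.8804, -1.4576)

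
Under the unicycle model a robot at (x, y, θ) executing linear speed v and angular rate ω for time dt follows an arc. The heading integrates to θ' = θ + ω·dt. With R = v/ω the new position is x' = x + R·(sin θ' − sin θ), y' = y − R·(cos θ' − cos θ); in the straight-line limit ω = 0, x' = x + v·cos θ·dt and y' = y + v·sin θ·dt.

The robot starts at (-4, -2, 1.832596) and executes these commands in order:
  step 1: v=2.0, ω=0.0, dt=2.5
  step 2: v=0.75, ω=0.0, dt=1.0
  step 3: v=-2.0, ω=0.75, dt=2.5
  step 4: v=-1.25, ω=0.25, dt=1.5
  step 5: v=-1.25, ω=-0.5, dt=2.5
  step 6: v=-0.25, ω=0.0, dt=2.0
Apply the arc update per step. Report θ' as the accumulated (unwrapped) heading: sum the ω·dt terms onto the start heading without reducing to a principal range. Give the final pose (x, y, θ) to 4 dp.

(3.1340, 4.0259, 2.8326)

step 1: θ'=1.8326 (straight) → pose (-5.2941, 2.8296, 1.8326)
step 2: θ'=1.8326 (straight) → pose (-5.4882, 3.5541, 1.8326)
step 3: θ'=3.7076 (R=-2.6667) → pose (-1.4824, 1.9935, 3.7076)
step 4: θ'=4.0826 (R=-5.0000) → pose (-0.1229, 3.2688, 4.0826)
step 5: θ'=2.8326 (R=2.5000) → pose (2.6577, 4.1780, 2.8326)
step 6: θ'=2.8326 (straight) → pose (3.1340, 4.0259, 2.8326)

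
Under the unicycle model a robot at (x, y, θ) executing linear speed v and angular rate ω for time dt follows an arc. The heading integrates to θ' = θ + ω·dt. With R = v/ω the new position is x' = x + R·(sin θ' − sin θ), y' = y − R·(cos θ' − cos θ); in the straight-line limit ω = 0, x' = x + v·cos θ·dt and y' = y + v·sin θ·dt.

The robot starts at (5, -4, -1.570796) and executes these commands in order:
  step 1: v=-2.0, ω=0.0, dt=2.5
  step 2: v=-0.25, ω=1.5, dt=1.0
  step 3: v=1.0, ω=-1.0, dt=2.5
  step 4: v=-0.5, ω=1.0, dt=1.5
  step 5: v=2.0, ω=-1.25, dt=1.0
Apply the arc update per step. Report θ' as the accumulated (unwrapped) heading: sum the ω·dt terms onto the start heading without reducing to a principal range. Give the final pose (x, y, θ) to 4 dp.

step 1: θ'=-1.5708 (straight) → pose (5.0000, 1.0000, -1.5708)
step 2: θ'=-0.0708 (R=-0.1667) → pose (4.8451, 1.1662, -0.0708)
step 3: θ'=-2.5708 (R=-1.0000) → pose (5.3147, -0.6727, -2.5708)
step 4: θ'=-1.0708 (R=-0.5000) → pose (5.4833, -0.0123, -1.0708)
step 5: θ'=-2.3208 (R=-1.6000) → pose (5.2499, -1.8700, -2.3208)

(5.2499, -1.8700, -2.3208)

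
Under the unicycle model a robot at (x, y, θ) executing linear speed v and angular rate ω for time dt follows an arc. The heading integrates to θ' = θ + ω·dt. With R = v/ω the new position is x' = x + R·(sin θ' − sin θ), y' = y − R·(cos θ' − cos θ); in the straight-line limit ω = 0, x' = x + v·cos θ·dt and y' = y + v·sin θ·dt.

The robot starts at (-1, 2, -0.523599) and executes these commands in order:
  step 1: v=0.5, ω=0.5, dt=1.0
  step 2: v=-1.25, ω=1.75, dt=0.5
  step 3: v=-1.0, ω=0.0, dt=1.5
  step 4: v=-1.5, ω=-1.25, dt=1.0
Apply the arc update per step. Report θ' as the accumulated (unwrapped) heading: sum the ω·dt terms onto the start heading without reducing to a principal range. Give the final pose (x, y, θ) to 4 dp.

(-3.4345, 0.1794, -0.3986)

step 1: θ'=-0.0236 (R=1.0000) → pose (-0.5236, 1.8663, -0.0236)
step 2: θ'=0.8514 (R=-0.7143) → pose (-1.0777, 1.6229, 0.8514)
step 3: θ'=0.8514 (straight) → pose (-2.0661, 0.4946, 0.8514)
step 4: θ'=-0.3986 (R=1.2000) → pose (-3.4345, 0.1794, -0.3986)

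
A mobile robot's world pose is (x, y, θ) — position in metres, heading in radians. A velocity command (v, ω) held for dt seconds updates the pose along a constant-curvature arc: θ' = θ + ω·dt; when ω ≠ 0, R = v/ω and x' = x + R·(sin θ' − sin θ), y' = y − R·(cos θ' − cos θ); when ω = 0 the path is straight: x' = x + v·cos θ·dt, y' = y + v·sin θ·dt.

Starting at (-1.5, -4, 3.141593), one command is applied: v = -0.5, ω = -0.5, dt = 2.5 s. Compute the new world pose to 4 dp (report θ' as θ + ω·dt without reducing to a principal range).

θ' = 3.1416 + -0.5·2.5 = 1.8916
R = v/ω = -0.5/-0.5 = 1.0000
x' = -1.5 + 1.0000·(sin 1.8916 − sin 3.1416) = -0.5510
y' = -4 − 1.0000·(cos 1.8916 − cos 3.1416) = -4.6847

(-0.5510, -4.6847, 1.8916)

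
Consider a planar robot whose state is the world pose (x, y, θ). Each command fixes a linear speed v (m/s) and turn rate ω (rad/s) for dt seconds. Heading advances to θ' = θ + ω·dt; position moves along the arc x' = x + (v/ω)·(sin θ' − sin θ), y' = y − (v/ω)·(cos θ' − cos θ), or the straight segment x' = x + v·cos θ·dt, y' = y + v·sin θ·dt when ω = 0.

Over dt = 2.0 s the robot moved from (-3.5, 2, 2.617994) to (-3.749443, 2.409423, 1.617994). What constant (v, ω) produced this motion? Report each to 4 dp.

v = 0.2500, ω = -0.5000

Δθ = 1.617994 − 2.617994 = -1.000000
ω = Δθ/dt = -1.000000/2.0 = -0.5000
R = −Δy/(cos θ' − cos θ) = -0.5000
v = R·ω = -0.5000·-0.5000 = 0.2500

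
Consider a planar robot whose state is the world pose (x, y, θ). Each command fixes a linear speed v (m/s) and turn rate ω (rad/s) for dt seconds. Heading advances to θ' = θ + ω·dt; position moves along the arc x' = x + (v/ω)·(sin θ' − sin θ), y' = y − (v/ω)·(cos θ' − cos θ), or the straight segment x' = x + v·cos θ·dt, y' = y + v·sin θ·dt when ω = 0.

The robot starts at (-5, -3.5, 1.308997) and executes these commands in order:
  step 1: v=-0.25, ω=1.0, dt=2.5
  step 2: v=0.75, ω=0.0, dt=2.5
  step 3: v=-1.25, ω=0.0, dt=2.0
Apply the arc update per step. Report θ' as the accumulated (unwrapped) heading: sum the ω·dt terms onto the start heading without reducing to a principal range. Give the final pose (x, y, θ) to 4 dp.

(-4.1129, -3.3742, 3.8090)

step 1: θ'=3.8090 (R=-0.2500) → pose (-4.6038, -3.7611, 3.8090)
step 2: θ'=3.8090 (straight) → pose (-6.0765, -4.9216, 3.8090)
step 3: θ'=3.8090 (straight) → pose (-4.1129, -3.3742, 3.8090)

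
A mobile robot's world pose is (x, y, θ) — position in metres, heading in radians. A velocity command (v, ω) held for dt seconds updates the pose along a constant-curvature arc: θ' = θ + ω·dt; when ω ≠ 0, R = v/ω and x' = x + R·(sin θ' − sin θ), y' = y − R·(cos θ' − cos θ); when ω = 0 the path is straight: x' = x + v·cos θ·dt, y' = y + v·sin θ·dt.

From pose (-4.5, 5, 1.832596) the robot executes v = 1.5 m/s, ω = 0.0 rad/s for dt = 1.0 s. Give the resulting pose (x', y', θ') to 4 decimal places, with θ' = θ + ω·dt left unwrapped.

θ' = 1.8326 + 0.0·1.0 = 1.8326
ω = 0 → straight: x' = -4.5 + 1.5·cos(1.8326)·1.0 = -4.8882
y' = 5 + 1.5·sin(1.8326)·1.0 = 6.4489

(-4.8882, 6.4489, 1.8326)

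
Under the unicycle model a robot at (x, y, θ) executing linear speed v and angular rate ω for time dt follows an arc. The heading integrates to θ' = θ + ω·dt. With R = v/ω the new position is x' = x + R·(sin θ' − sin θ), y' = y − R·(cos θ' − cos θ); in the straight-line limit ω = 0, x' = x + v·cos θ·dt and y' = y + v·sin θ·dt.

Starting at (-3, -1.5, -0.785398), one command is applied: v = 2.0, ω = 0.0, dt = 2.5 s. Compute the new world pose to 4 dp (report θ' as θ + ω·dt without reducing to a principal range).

(0.5355, -5.0355, -0.7854)

θ' = -0.7854 + 0.0·2.5 = -0.7854
ω = 0 → straight: x' = -3 + 2.0·cos(-0.7854)·2.5 = 0.5355
y' = -1.5 + 2.0·sin(-0.7854)·2.5 = -5.0355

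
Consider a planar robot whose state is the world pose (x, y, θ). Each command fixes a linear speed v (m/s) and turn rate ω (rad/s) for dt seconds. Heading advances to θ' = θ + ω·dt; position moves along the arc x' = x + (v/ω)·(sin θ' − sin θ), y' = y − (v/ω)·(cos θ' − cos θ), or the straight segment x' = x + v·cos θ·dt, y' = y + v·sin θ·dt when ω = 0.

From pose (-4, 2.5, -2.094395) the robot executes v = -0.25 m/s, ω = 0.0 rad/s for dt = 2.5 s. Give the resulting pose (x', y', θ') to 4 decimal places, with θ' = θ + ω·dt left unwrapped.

(-3.6875, 3.0413, -2.0944)

θ' = -2.0944 + 0.0·2.5 = -2.0944
ω = 0 → straight: x' = -4 + -0.25·cos(-2.0944)·2.5 = -3.6875
y' = 2.5 + -0.25·sin(-2.0944)·2.5 = 3.0413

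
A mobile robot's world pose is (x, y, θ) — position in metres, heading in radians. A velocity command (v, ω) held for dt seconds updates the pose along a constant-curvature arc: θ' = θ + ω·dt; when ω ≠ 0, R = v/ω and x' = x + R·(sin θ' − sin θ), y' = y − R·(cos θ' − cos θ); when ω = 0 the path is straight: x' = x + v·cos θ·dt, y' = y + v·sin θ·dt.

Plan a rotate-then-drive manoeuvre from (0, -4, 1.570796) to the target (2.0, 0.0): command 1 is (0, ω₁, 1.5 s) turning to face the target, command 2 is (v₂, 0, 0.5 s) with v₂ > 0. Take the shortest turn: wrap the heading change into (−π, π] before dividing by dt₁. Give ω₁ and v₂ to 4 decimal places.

heading to target = atan2(0−-4, 2−0) = 1.1071
Δθ = wrap(1.1071 − 1.5708) = -0.4636; ω₁ = Δθ/dt₁ = -0.3091
distance = √((2−0)² + (0−-4)²) = 4.4721; v₂ = distance/dt₂ = 8.9443

ω₁ = -0.3091, v₂ = 8.9443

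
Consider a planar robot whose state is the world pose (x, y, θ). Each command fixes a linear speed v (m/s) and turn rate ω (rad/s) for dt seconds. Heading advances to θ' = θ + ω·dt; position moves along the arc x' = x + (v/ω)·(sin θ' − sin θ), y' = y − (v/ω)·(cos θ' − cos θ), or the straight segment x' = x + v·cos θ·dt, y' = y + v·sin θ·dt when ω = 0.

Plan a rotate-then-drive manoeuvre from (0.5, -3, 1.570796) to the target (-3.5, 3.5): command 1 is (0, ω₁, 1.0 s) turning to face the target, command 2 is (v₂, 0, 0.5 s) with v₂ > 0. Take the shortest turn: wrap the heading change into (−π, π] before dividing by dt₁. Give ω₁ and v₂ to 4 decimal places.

heading to target = atan2(3.5−-3, -3.5−0.5) = 2.1225
Δθ = wrap(2.1225 − 1.5708) = 0.5517; ω₁ = Δθ/dt₁ = 0.5517
distance = √((-3.5−0.5)² + (3.5−-3)²) = 7.6322; v₂ = distance/dt₂ = 15.2643

ω₁ = 0.5517, v₂ = 15.2643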